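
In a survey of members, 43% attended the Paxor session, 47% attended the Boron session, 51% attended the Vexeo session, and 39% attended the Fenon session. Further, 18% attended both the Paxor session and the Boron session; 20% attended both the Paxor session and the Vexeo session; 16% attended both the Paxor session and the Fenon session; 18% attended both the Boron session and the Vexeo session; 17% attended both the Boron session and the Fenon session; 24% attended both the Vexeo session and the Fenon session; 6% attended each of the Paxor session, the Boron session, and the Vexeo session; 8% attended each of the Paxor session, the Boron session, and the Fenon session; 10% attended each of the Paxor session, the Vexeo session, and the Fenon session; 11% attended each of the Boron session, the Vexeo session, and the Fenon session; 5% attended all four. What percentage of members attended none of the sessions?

3%

P(at least one) = 43 + 47 + 51 + 39 − 18 − 20 − 16 − 18 − 17 − 24 + 6 + 8 + 10 + 11 − 5 = 97%
P(none) = 100% − 97% = 3%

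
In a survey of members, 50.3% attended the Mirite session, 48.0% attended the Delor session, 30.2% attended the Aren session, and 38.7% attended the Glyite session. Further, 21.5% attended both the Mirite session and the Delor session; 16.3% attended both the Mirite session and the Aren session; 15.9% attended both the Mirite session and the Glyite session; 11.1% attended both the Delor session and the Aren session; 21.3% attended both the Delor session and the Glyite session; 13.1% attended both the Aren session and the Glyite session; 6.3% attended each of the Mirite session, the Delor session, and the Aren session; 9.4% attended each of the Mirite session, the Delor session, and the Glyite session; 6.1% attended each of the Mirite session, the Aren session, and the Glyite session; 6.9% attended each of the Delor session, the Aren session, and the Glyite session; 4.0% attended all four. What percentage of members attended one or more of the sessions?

92.7%

By inclusion–exclusion:
P(at least one) = 50.3 + 48.0 + 30.2 + 38.7 − 21.5 − 16.3 − 15.9 − 11.1 − 21.3 − 13.1 + 6.3 + 9.4 + 6.1 + 6.9 − 4.0 = 92.7%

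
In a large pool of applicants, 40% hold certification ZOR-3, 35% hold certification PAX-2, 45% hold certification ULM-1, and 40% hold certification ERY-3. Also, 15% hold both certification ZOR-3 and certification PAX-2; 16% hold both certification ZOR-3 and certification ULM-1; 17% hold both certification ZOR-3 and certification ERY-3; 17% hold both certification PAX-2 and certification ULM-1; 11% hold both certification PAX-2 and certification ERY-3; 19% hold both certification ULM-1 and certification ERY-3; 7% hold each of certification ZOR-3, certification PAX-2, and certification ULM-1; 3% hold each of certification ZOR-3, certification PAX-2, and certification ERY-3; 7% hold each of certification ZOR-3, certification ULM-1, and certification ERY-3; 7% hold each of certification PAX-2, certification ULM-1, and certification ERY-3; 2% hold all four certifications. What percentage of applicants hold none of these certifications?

P(≥1) = 40 + 35 + 45 + 40 − 15 − 16 − 17 − 17 − 11 − 19 + 7 + 3 + 7 + 7 − 2 = 87%
P(none) = 100% − 87% = 13%

13%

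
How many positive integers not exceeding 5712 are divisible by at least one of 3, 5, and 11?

2943

By inclusion–exclusion:
⌊5712/3⌋ + ⌊5712/5⌋ + ⌊5712/11⌋ − ⌊5712/15⌋ − ⌊5712/33⌋ − ⌊5712/55⌋ + ⌊5712/165⌋ = 1904 + 1142 + 519 − 380 − 173 − 103 + 34 = 2943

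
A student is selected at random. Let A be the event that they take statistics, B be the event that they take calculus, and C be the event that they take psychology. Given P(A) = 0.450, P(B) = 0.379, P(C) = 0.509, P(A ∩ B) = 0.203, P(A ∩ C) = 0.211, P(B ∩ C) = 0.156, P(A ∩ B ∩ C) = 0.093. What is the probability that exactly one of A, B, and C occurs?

0.477

By inclusion–exclusion (exactly-one form):
P(exactly one) = 0.450 + 0.379 + 0.509 − 2·0.203 − 2·0.211 − 2·0.156 + 3·0.093 = 0.477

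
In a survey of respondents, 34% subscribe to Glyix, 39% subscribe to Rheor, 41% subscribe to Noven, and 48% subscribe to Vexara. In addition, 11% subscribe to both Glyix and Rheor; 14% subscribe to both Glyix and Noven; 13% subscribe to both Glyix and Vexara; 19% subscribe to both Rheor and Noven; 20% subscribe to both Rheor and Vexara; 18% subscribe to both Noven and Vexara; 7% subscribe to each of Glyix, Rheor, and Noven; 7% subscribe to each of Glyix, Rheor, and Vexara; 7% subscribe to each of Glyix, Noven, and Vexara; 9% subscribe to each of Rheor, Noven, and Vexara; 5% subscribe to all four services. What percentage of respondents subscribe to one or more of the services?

92%

Inclusion–exclusion gives
P(at least one) = 34 + 39 + 41 + 48 − 11 − 14 − 13 − 19 − 20 − 18 + 7 + 7 + 7 + 9 − 5 = 92%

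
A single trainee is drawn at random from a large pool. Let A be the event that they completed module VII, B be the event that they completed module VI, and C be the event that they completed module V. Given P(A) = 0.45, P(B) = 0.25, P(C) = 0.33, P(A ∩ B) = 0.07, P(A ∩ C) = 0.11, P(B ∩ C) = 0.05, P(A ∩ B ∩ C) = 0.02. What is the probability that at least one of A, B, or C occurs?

0.82

P(A ∪ B ∪ C) = 0.45 + 0.25 + 0.33 − 0.07 − 0.11 − 0.05 + 0.02 = 0.82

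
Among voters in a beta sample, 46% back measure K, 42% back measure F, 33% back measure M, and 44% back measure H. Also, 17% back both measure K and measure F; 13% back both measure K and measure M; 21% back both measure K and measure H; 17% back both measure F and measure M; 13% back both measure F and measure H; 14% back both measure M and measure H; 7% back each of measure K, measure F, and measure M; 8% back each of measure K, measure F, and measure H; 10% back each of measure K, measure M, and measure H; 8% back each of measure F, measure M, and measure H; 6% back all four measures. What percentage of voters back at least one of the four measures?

97%

P(at least one) = 46 + 42 + 33 + 44 − 17 − 13 − 21 − 17 − 13 − 14 + 7 + 8 + 10 + 8 − 6 = 97%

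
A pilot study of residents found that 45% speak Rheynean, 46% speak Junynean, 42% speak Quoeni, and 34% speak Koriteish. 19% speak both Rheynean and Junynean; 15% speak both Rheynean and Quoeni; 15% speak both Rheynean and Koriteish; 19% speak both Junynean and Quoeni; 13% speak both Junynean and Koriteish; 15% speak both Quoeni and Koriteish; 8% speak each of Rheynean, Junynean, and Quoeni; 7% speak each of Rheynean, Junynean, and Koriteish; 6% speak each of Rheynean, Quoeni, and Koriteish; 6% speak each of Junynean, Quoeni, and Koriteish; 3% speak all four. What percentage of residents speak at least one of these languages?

P(union) = 45 + 46 + 42 + 34 − 19 − 15 − 15 − 19 − 13 − 15 + 8 + 7 + 6 + 6 − 3 = 95%

95%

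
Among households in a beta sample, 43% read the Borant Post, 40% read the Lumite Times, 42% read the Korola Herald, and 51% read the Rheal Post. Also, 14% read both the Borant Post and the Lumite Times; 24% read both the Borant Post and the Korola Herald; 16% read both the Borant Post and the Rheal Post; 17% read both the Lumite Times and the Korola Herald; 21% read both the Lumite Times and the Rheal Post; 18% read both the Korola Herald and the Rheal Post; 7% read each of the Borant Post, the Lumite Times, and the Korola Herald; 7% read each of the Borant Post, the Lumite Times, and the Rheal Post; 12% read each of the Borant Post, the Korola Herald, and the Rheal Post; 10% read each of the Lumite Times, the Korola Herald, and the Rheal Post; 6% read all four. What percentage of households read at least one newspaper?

96%

P(at least one) = 43 + 40 + 42 + 51 − 14 − 24 − 16 − 17 − 21 − 18 + 7 + 7 + 12 + 10 − 6 = 96%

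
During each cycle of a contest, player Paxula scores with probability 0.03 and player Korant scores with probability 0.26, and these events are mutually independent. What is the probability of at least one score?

0.2822

P(none) = (1 − 0.03) × (1 − 0.26) = 0.97 × 0.74 = 0.7178
P(at least one) = 1 − 0.7178 = 0.2822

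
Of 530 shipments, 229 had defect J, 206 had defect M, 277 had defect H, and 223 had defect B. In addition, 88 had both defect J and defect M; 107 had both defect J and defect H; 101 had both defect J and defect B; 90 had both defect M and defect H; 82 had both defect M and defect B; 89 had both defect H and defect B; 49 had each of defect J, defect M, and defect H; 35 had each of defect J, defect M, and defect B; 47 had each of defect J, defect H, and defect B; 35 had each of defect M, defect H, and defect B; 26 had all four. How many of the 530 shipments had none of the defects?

12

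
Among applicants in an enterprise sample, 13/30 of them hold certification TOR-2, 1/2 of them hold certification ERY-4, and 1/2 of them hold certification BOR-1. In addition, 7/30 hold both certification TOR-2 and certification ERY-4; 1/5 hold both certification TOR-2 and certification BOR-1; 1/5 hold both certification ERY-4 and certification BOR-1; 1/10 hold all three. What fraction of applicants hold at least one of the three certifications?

9/10

P(≥1) = 13/30 + 1/2 + 1/2 − 7/30 − 1/5 − 1/5 + 1/10 = 9/10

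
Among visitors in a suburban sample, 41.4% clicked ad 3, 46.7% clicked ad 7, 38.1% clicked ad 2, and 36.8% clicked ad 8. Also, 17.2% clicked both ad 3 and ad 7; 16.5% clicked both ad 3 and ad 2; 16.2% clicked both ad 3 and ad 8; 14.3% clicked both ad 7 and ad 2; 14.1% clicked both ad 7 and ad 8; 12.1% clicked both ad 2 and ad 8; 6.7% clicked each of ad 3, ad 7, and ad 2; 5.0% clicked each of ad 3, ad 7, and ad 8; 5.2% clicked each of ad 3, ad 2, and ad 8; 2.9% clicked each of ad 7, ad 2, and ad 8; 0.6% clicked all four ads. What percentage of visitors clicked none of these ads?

8.2%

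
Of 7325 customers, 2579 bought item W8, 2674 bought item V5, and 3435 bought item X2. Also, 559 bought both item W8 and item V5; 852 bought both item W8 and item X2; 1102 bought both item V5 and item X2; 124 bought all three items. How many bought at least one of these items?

By inclusion–exclusion:
|union| = 2579 + 2674 + 3435 − 559 − 852 − 1102 + 124 = 6299

6299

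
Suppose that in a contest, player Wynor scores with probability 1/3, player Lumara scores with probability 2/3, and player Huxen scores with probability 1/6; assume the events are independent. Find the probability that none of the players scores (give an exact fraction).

Since the events are independent, P(none) is the product of the individual non-occurrence probabilities.
P(none) = (1 − 1/3) × (1 − 2/3) × (1 − 1/6) = 2/3 × 1/3 × 5/6 = 5/27

5/27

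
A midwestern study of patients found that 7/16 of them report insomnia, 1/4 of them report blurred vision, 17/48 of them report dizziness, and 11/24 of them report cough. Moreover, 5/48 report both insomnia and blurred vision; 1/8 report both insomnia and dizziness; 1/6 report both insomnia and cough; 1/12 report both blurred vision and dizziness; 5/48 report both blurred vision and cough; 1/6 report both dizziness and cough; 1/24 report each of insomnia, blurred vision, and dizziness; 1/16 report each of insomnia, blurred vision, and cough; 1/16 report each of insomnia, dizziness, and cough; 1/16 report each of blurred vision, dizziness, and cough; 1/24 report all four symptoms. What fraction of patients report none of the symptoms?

P(at least one) = 7/16 + 1/4 + 17/48 + 11/24 − 5/48 − 1/8 − 1/6 − 1/12 − 5/48 − 1/6 + 1/24 + 1/16 + 1/16 + 1/16 − 1/24 = 15/16
P(none) = 1 − 15/16 = 1/16

1/16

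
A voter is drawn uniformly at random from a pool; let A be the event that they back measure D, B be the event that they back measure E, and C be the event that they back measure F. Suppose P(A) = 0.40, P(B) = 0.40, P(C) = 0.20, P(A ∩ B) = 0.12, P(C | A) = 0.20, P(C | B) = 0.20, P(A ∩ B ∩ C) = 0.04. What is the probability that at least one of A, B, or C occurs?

0.76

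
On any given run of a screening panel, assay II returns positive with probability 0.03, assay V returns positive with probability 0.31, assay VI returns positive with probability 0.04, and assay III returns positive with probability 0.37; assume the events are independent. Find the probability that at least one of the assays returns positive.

P(none) = (1 − 0.03) × (1 − 0.31) × (1 − 0.04) × (1 − 0.37) = 0.97 × 0.69 × 0.96 × 0.63 = 0.40479264
P(at least one) = 1 − 0.40479264 = 0.59520736

0.59520736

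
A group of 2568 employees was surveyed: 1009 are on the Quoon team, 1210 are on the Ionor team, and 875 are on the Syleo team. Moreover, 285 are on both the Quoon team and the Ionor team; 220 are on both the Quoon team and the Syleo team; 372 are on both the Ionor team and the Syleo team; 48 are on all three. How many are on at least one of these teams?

Inclusion–exclusion gives
N(≥1) = 1009 + 1210 + 875 − 285 − 220 − 372 + 48 = 2265

2265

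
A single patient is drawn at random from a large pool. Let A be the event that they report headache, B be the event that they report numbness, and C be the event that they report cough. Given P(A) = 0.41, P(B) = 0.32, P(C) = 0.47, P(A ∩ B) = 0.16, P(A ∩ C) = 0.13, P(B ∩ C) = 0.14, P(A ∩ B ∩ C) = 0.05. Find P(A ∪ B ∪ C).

0.82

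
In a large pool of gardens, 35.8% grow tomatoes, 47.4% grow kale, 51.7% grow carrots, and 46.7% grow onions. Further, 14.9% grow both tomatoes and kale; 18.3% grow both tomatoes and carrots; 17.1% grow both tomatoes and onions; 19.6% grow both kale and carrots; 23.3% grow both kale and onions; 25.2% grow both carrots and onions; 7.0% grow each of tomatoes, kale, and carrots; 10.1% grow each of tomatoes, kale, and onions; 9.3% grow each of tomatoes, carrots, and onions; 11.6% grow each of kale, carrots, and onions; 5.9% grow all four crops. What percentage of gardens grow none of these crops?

4.7%

By inclusion–exclusion:
P(union) = 35.8 + 47.4 + 51.7 + 46.7 − 14.9 − 18.3 − 17.1 − 19.6 − 23.3 − 25.2 + 7.0 + 10.1 + 9.3 + 11.6 − 5.9 = 95.3%
P(none) = 100% − 95.3% = 4.7%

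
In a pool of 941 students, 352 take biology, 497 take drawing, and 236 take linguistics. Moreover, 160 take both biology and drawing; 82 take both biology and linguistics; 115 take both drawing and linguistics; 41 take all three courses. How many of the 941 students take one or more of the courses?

769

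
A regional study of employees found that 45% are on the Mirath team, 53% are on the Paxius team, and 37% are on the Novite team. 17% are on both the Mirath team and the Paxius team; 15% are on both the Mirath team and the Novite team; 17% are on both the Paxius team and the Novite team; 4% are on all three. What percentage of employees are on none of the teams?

P(≥1) = 45 + 53 + 37 − 17 − 15 − 17 + 4 = 90%
P(none) = 100% − 90% = 10%

10%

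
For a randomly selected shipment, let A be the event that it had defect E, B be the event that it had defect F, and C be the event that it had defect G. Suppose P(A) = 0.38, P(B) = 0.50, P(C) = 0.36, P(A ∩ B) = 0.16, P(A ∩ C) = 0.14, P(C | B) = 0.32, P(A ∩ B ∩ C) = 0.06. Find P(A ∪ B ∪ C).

P(B ∩ C) = P(B)·P(C|B) = 0.50 × 0.32 = 0.16
By inclusion-exclusion,
P(A ∪ B ∪ C) = 0.38 + 0.50 + 0.36 − 0.16 − 0.14 − 0.16 + 0.06 = 0.84

0.84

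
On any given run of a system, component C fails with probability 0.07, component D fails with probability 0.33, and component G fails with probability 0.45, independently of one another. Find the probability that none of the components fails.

0.342705

P(none) = (1 − 0.07) × (1 − 0.33) × (1 − 0.45) = 0.93 × 0.67 × 0.55 = 0.342705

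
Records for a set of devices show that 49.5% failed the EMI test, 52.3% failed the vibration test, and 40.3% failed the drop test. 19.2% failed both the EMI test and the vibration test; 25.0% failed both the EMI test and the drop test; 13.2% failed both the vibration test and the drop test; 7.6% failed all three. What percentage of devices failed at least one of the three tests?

P(≥1) = 49.5 + 52.3 + 40.3 − 19.2 − 25.0 − 13.2 + 7.6 = 92.3%

92.3%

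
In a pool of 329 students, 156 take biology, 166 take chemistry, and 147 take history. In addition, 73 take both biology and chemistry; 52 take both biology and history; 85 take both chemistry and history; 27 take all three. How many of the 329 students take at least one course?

286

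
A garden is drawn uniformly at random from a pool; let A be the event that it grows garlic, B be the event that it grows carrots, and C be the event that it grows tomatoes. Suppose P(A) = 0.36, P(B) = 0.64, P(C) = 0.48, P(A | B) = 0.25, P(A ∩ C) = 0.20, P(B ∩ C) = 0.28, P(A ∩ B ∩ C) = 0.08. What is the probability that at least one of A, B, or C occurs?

P(A ∩ B) = P(B)·P(A|B) = 0.64 × 0.25 = 0.16
By inclusion-exclusion,
P(A ∪ B ∪ C) = 0.36 + 0.64 + 0.48 − 0.16 − 0.20 − 0.28 + 0.08 = 0.92

0.92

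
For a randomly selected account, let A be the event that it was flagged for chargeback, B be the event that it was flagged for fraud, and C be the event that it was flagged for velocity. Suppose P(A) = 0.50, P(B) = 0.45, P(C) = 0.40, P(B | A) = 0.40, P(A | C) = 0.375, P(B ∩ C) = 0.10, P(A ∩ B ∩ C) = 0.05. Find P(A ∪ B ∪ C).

P(A ∩ B) = P(A)·P(B|A) = 0.50 × 0.40 = 0.20
P(A ∩ C) = P(C)·P(A|C) = 0.40 × 0.375 = 0.15
By inclusion–exclusion:
P(A ∪ B ∪ C) = 0.50 + 0.45 + 0.40 − 0.20 − 0.15 − 0.10 + 0.05 = 0.95

0.95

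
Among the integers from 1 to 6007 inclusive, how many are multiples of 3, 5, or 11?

3094

By inclusion-exclusion,
2002 + 1201 + 546 − 400 − 182 − 109 + 36 = 3094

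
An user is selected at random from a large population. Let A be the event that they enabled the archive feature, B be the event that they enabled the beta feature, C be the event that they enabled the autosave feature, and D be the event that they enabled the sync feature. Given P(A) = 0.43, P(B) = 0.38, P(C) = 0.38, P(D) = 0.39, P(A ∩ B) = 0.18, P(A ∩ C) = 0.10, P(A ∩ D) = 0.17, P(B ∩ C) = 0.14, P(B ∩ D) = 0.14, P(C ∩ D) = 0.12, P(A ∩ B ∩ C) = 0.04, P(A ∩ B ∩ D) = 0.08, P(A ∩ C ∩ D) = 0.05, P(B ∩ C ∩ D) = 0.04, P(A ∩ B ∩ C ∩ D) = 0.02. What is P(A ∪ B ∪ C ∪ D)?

Using inclusion–exclusion:
P(A ∪ B ∪ C ∪ D) = 0.43 + 0.38 + 0.38 + 0.39 − 0.18 − 0.10 − 0.17 − 0.14 − 0.14 − 0.12 + 0.04 + 0.08 + 0.05 + 0.04 − 0.02 = 0.92

0.92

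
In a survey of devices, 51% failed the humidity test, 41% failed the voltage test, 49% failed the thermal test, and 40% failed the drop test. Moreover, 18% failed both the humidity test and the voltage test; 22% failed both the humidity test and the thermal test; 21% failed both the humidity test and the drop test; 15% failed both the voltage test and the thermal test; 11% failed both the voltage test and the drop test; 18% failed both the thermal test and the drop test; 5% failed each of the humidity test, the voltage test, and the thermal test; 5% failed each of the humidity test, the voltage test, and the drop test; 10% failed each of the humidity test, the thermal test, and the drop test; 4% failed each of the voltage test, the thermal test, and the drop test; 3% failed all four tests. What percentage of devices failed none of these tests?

P(at least one) = 51 + 41 + 49 + 40 − 18 − 22 − 21 − 15 − 11 − 18 + 5 + 5 + 10 + 4 − 3 = 97%
P(none) = 100% − 97% = 3%

3%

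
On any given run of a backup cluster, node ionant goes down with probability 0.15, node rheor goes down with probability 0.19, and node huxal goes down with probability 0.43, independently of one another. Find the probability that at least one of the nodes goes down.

0.607555

P(none) = (1 − 0.15) × (1 − 0.19) × (1 − 0.43) = 0.85 × 0.81 × 0.57 = 0.392445
P(at least one) = 1 − 0.392445 = 0.607555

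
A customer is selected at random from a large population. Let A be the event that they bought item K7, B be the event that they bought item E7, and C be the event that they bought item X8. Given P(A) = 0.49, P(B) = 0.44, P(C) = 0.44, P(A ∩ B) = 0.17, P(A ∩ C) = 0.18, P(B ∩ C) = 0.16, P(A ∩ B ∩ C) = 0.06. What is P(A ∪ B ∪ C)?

0.92

P(A ∪ B ∪ C) = 0.49 + 0.44 + 0.44 − 0.17 − 0.18 − 0.16 + 0.06 = 0.92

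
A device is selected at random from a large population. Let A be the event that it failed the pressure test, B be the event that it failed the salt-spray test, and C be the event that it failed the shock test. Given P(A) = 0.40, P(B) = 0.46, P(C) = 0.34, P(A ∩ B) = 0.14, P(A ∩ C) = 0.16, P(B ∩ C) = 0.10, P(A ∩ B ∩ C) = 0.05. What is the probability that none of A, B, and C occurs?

P(A ∪ B ∪ C) = 0.40 + 0.46 + 0.34 − 0.14 − 0.16 − 0.10 + 0.05 = 0.85
P(none) = 1 − 0.85 = 0.15

0.15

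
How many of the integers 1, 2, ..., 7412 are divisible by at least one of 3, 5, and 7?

4023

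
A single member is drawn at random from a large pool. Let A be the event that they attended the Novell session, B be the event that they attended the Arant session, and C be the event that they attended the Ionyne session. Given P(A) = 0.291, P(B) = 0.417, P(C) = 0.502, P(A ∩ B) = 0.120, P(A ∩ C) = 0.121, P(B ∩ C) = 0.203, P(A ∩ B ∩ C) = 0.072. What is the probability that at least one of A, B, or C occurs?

0.838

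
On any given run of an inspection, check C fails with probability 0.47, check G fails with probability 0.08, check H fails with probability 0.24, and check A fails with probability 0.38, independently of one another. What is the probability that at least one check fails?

0.77024288

P(none) = (1 − 0.47) × (1 − 0.08) × (1 − 0.24) × (1 − 0.38) = 0.53 × 0.92 × 0.76 × 0.62 = 0.22975712
P(at least one) = 1 − 0.22975712 = 0.77024288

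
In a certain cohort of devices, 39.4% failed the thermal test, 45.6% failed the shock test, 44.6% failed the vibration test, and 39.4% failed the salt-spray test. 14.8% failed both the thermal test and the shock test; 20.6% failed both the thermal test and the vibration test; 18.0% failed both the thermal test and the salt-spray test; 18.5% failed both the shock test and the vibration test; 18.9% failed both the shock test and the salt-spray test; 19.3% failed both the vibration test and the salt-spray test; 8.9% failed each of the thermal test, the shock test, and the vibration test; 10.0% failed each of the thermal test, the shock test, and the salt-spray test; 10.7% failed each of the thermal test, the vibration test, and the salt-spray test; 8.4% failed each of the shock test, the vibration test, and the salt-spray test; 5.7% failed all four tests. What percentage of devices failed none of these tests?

8.8%

P(union) = 39.4 + 45.6 + 44.6 + 39.4 − 14.8 − 20.6 − 18.0 − 18.5 − 18.9 − 19.3 + 8.9 + 10.0 + 10.7 + 8.4 − 5.7 = 91.2%
P(none) = 100% − 91.2% = 8.8%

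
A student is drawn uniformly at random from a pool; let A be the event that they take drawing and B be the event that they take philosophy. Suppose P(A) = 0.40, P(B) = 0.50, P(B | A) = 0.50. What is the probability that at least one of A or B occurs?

0.70

P(A ∩ B) = P(A)·P(B|A) = 0.40 × 0.50 = 0.20
Apply inclusion-exclusion:
P(A ∪ B) = 0.40 + 0.50 − 0.20 = 0.70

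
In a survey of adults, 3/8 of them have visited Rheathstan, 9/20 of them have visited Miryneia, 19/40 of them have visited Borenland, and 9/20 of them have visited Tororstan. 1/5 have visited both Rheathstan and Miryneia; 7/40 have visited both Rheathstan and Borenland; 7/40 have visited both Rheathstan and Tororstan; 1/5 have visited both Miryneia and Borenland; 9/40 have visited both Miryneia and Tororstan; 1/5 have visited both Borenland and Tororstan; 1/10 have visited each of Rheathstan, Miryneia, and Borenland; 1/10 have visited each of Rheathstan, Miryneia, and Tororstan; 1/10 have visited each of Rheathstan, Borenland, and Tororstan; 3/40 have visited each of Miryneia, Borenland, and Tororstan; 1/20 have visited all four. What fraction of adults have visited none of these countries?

1/10

Inclusion–exclusion gives
P(union) = 3/8 + 9/20 + 19/40 + 9/20 − 1/5 − 7/40 − 7/40 − 1/5 − 9/40 − 1/5 + 1/10 + 1/10 + 1/10 + 3/40 − 1/20 = 9/10
P(none) = 1 − 9/10 = 1/10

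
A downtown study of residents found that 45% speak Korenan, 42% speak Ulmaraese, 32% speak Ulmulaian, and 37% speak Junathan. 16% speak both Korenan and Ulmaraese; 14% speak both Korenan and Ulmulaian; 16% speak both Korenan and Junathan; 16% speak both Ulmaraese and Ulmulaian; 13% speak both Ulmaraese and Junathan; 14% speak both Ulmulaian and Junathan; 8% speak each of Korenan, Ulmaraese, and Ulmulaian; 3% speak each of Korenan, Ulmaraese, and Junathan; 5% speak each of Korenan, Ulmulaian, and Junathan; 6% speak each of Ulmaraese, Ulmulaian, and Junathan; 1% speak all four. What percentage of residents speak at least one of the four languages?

By inclusion-exclusion,
P(at least one) = 45 + 42 + 32 + 37 − 16 − 14 − 16 − 16 − 13 − 14 + 8 + 3 + 5 + 6 − 1 = 88%

88%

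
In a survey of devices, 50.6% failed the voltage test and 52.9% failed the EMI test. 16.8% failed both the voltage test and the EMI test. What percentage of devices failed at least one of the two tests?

86.7%

Using inclusion–exclusion:
P(union) = 50.6 + 52.9 − 16.8 = 86.7%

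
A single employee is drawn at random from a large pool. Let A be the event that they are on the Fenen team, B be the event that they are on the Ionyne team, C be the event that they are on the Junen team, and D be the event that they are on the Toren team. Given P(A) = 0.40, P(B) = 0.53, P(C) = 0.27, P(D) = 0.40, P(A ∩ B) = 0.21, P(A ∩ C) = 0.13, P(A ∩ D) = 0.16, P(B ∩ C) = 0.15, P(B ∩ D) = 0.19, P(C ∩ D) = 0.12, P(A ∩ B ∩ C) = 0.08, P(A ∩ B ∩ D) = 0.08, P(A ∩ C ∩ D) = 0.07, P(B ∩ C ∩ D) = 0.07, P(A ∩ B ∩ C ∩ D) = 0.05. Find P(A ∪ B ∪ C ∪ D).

Using inclusion–exclusion:
P(A ∪ B ∪ C ∪ D) = 0.40 + 0.53 + 0.27 + 0.40 − 0.21 − 0.13 − 0.16 − 0.15 − 0.19 − 0.12 + 0.08 + 0.08 + 0.07 + 0.07 − 0.05 = 0.89

0.89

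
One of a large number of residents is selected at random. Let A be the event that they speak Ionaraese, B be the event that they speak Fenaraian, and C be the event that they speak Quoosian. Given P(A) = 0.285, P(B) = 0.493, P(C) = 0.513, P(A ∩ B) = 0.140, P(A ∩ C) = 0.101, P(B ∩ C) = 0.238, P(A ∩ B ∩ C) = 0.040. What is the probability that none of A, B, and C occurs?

0.148

By inclusion-exclusion,
P(A ∪ B ∪ C) = 0.285 + 0.493 + 0.513 − 0.140 − 0.101 − 0.238 + 0.040 = 0.852
P(none) = 1 − 0.852 = 0.148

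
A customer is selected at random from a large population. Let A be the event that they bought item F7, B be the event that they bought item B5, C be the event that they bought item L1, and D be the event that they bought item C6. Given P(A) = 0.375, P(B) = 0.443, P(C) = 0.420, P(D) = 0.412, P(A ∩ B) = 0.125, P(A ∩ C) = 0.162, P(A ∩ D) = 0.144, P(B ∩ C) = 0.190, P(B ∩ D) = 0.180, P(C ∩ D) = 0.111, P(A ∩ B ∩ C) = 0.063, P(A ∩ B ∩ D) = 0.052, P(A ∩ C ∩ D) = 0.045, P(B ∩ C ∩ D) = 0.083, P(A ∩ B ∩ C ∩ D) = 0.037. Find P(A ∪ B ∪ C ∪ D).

0.944

Inclusion–exclusion gives
P(A ∪ B ∪ C ∪ D) = 0.375 + 0.443 + 0.420 + 0.412 − 0.125 − 0.162 − 0.144 − 0.190 − 0.180 − 0.111 + 0.063 + 0.052 + 0.045 + 0.083 − 0.037 = 0.944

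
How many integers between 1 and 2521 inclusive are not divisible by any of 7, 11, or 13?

360 + 229 + 193 − 32 − 27 − 17 + 2 = 708
2521 − 708 = 1813

1813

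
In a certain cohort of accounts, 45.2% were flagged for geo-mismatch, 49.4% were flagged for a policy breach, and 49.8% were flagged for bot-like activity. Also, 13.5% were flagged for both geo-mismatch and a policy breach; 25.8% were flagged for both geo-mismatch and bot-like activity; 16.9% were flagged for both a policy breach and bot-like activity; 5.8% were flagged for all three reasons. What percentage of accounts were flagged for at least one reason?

94.0%

Apply inclusion-exclusion:
P(at least one) = 45.2 + 49.4 + 49.8 − 13.5 − 25.8 − 16.9 + 5.8 = 94.0%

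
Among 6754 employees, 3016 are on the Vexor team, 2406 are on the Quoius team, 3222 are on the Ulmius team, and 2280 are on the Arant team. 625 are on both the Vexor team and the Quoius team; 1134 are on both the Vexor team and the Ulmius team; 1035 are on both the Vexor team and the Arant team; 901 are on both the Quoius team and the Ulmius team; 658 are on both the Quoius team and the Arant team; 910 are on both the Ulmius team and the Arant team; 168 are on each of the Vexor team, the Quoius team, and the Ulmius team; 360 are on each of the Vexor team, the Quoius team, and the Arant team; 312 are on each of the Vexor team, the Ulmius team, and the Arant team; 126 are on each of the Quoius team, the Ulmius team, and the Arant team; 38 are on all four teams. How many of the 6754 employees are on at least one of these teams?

Apply inclusion-exclusion:
|union| = 3016 + 2406 + 3222 + 2280 − 625 − 1134 − 1035 − 901 − 658 − 910 + 168 + 360 + 312 + 126 − 38 = 6589

6589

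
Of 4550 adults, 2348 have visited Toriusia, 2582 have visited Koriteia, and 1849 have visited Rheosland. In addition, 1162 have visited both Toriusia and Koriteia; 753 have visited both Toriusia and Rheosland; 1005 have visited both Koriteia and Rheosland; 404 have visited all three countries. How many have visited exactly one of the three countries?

By inclusion–exclusion (exactly-one form):
|exactly one| = 2348 + 2582 + 1849 − 2·1162 − 2·753 − 2·1005 + 3·404 = 2151

2151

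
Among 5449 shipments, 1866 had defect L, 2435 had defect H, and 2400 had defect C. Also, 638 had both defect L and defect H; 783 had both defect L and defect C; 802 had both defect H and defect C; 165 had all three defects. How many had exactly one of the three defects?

N(exactly one) = 1866 + 2435 + 2400 − 2·638 − 2·783 − 2·802 + 3·165 = 2750

2750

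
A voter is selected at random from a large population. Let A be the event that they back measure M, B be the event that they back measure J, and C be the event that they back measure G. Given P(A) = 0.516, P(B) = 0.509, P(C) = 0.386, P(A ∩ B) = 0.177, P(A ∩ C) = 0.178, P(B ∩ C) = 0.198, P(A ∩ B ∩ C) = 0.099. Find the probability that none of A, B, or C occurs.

0.043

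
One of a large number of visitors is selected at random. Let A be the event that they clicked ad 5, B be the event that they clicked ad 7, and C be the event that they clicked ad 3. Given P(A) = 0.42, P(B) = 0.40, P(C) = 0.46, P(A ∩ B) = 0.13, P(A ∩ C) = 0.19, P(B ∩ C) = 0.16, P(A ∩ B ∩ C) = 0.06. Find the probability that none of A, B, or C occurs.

0.14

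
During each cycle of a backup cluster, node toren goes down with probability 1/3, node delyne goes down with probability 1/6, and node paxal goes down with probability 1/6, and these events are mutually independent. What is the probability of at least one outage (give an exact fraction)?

29/54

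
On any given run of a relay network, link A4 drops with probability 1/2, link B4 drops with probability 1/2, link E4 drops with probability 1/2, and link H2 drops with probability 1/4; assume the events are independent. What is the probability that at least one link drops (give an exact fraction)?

29/32

Independence gives P(none) = ∏(1 − pᵢ).
P(none) = (1 − 1/2) × (1 − 1/2) × (1 − 1/2) × (1 − 1/4) = 1/2 × 1/2 × 1/2 × 3/4 = 3/32
P(at least one) = 1 − 3/32 = 29/32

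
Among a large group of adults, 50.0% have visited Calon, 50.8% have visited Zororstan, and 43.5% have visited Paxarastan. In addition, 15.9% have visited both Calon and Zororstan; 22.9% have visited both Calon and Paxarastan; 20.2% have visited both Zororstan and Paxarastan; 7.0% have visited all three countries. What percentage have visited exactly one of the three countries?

47.3%

P(exactly one) = 50.0 + 50.8 + 43.5 − 2·15.9 − 2·22.9 − 2·20.2 + 3·7.0 = 47.3%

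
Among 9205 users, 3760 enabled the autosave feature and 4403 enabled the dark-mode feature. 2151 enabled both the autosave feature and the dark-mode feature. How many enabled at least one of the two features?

6012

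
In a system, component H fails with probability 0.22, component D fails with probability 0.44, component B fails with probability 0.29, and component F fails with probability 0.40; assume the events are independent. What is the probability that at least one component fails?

0.8139232

P(none) = (1 − 0.22) × (1 − 0.44) × (1 − 0.29) × (1 − 0.40) = 0.78 × 0.56 × 0.71 × 0.60 = 0.1860768
P(at least one) = 1 − 0.1860768 = 0.8139232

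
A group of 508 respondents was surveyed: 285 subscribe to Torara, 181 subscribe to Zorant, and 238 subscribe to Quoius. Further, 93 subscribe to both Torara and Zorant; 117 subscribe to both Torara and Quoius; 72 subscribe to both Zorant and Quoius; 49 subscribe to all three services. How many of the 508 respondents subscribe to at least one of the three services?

471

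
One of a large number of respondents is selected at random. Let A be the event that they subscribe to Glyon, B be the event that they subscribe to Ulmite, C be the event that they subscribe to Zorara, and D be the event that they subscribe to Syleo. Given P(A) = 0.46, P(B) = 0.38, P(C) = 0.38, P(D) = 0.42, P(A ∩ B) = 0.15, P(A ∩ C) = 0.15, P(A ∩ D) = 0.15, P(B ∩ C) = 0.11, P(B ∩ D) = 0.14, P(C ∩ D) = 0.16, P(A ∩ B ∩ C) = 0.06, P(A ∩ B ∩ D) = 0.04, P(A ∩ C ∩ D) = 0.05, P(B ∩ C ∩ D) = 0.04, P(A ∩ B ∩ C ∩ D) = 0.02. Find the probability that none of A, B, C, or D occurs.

Using inclusion–exclusion:
P(A ∪ B ∪ C ∪ D) = 0.46 + 0.38 + 0.38 + 0.42 − 0.15 − 0.15 − 0.15 − 0.11 − 0.14 − 0.16 + 0.06 + 0.04 + 0.05 + 0.04 − 0.02 = 0.95
P(none) = 1 − 0.95 = 0.05

0.05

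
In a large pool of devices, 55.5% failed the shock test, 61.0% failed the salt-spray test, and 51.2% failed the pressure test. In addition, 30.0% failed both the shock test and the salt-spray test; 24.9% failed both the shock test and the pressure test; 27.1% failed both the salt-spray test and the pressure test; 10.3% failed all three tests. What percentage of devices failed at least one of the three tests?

Inclusion–exclusion gives
P(union) = 55.5 + 61.0 + 51.2 − 30.0 − 24.9 − 27.1 + 10.3 = 96.0%

96.0%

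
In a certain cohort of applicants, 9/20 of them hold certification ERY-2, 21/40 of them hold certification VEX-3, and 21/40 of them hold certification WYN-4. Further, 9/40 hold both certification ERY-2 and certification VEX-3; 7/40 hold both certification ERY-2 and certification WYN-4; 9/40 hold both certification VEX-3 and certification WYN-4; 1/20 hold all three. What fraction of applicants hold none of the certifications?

By inclusion–exclusion:
P(union) = 9/20 + 21/40 + 21/40 − 9/40 − 7/40 − 9/40 + 1/20 = 37/40
P(none) = 1 − 37/40 = 3/40

3/40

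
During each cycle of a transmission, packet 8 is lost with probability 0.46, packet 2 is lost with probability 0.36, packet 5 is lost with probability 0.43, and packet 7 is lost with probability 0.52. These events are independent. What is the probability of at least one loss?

Since the events are independent, P(none) is the product of the individual non-occurrence probabilities.
P(none) = (1 − 0.46) × (1 − 0.36) × (1 − 0.43) × (1 − 0.52) = 0.54 × 0.64 × 0.57 × 0.48 = 0.09455616
P(at least one) = 1 − 0.09455616 = 0.90544384

0.90544384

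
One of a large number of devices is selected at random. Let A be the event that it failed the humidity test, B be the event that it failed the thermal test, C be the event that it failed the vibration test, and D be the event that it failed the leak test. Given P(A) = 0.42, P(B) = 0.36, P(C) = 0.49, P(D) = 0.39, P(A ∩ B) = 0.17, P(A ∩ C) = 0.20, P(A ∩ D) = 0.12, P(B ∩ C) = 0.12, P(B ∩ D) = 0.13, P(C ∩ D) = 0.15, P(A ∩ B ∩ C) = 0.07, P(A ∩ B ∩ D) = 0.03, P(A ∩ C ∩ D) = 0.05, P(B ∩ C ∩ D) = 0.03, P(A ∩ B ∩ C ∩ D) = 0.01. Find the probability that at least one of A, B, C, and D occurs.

0.94

Inclusion–exclusion gives
P(A ∪ B ∪ C ∪ D) = 0.42 + 0.36 + 0.49 + 0.39 − 0.17 − 0.20 − 0.12 − 0.12 − 0.13 − 0.15 + 0.07 + 0.03 + 0.05 + 0.03 − 0.01 = 0.94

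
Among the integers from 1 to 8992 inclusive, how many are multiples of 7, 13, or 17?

By inclusion-exclusion,
⌊8992/7⌋ + ⌊8992/13⌋ + ⌊8992/17⌋ − ⌊8992/91⌋ − ⌊8992/119⌋ − ⌊8992/221⌋ + ⌊8992/1547⌋ = 1284 + 691 + 528 − 98 − 75 − 40 + 5 = 2295

2295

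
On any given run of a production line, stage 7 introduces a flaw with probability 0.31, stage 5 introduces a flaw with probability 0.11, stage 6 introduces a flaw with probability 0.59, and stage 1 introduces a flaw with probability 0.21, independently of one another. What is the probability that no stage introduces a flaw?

0.19890699

Independence gives P(none) = ∏(1 − pᵢ).
P(none) = (1 − 0.31) × (1 − 0.11) × (1 − 0.59) × (1 − 0.21) = 0.69 × 0.89 × 0.41 × 0.79 = 0.19890699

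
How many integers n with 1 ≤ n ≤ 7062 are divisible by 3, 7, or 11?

3393

floor(7062/3) + floor(7062/7) + floor(7062/11) − floor(7062/21) − floor(7062/33) − floor(7062/77) + floor(7062/231) = 2354 + 1008 + 642 − 336 − 214 − 91 + 30 = 3393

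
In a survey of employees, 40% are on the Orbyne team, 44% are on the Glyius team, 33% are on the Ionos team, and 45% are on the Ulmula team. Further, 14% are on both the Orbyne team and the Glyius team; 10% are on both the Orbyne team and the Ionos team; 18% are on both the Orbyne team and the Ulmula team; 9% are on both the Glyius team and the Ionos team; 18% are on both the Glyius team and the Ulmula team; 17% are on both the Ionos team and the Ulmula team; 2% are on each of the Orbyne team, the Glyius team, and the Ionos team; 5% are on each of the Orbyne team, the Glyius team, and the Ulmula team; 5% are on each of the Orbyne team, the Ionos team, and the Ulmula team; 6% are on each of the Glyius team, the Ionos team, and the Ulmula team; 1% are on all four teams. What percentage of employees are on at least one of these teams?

93%

Inclusion–exclusion gives
P(at least one) = 40 + 44 + 33 + 45 − 14 − 10 − 18 − 9 − 18 − 17 + 2 + 5 + 5 + 6 − 1 = 93%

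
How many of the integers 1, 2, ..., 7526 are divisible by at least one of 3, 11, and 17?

By inclusion–exclusion:
⌊7526/3⌋ + ⌊7526/11⌋ + ⌊7526/17⌋ − ⌊7526/33⌋ − ⌊7526/51⌋ − ⌊7526/187⌋ + ⌊7526/561⌋ = 2508 + 684 + 442 − 228 − 147 − 40 + 13 = 3232

3232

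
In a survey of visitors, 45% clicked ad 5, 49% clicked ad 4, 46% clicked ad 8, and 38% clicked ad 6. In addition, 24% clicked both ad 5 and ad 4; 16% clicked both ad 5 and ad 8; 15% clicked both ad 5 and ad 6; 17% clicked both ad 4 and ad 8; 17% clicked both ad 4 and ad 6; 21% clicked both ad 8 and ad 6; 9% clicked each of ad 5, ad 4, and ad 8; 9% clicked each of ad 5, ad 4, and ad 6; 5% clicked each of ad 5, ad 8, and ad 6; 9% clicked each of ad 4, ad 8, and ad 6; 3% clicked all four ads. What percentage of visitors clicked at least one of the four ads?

97%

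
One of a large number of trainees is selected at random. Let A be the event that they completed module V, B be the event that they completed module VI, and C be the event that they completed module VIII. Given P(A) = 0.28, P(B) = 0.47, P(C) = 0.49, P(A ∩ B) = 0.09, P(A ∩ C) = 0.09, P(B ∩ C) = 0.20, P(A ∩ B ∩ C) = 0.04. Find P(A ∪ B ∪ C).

By inclusion–exclusion:
P(A ∪ B ∪ C) = 0.28 + 0.47 + 0.49 − 0.09 − 0.09 − 0.20 + 0.04 = 0.90

0.90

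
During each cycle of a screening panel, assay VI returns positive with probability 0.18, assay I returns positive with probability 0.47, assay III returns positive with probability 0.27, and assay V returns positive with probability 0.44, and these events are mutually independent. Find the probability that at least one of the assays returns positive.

0.82233552

Independence gives P(none) = ∏(1 − pᵢ).
P(none) = (1 − 0.18) × (1 − 0.47) × (1 − 0.27) × (1 − 0.44) = 0.82 × 0.53 × 0.73 × 0.56 = 0.17766448
P(at least one) = 1 − 0.17766448 = 0.82233552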